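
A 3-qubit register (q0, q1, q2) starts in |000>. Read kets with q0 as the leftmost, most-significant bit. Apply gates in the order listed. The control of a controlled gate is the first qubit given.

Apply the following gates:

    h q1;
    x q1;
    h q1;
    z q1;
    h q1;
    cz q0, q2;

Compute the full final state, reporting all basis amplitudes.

The resulting statevector has amplitude sqrt(2)/2 on |000>, sqrt(2)/2 on |010>, and 0 on every other basis state.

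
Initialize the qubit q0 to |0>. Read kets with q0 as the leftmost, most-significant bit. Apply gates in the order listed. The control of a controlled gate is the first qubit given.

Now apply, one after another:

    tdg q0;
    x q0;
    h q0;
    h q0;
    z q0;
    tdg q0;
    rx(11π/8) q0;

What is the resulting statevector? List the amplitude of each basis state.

After the circuit, the state carries amplitude exp(I*pi/4)*sin(5*pi/16) on |0>, -exp(3*I*pi/4)*cos(5*pi/16) on |1>. Key observation: gates 3-4 undo each other exactly, leaving only the rest of the circuit to track.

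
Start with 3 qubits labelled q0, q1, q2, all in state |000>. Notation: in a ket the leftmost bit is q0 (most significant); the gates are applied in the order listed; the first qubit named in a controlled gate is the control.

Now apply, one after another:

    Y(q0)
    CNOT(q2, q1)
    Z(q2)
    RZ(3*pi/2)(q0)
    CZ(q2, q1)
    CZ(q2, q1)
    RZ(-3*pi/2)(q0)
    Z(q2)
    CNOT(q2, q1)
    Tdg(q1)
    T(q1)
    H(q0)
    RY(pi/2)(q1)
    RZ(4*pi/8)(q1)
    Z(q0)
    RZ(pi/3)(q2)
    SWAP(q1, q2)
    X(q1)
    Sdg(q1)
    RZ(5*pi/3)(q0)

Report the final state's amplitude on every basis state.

The final amplitudes are 0 on |000>, 0 on |001>, exp(3*I*pi/4)/2 on |010>, -exp(I*pi/4)/2 on |011>, 0 on |100>, 0 on |101>, exp(5*I*pi/12)/2 on |110>, exp(11*I*pi/12)/2 on |111>. Key observation: the block from step 2 through step 9 cancels to the identity and can be dropped.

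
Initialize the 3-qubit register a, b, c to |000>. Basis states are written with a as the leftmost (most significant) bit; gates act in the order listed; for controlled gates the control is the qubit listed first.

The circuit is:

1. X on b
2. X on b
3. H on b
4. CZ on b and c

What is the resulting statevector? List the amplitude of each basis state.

After the circuit, the state carries amplitude sqrt(2)/2 on |000>, sqrt(2)/2 on |010>, and 0 on every other basis state. Key observation: steps 1-2 multiply out to the identity, so the circuit reduces to the remaining gates.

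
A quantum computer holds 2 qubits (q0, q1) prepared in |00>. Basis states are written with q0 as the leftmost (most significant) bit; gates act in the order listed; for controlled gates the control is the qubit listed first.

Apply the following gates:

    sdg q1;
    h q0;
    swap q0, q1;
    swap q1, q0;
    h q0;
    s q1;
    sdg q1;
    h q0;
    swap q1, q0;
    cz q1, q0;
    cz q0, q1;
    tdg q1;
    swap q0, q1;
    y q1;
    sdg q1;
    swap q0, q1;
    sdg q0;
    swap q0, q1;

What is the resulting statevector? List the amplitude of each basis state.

The final amplitudes are 0 on |00>, -sqrt(2)*I/2 on |01>, 0 on |10>, -sqrt(2)*exp(I*pi/4)/2 on |11>.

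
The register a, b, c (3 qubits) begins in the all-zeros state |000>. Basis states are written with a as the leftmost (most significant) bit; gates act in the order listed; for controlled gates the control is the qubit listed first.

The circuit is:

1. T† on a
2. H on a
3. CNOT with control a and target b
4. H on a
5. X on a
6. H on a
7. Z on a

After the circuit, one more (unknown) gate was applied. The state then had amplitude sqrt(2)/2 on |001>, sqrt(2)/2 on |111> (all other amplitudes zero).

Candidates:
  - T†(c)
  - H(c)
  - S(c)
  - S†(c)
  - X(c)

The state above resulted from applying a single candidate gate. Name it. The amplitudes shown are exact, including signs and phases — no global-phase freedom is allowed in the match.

The applied gate was X(c).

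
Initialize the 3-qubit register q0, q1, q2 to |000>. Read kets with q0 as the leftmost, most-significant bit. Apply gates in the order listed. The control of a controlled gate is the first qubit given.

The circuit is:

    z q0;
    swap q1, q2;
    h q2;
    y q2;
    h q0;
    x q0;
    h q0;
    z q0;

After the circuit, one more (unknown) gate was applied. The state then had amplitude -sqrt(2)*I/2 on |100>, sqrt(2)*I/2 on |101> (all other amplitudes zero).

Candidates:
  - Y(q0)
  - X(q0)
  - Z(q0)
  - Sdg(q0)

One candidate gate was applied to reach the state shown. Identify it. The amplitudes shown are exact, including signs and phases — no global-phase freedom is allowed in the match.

The unique candidate consistent with the amplitudes is X(q0). Key observation: steps 5-8 multiply out to the identity, so the circuit reduces to the remaining gates.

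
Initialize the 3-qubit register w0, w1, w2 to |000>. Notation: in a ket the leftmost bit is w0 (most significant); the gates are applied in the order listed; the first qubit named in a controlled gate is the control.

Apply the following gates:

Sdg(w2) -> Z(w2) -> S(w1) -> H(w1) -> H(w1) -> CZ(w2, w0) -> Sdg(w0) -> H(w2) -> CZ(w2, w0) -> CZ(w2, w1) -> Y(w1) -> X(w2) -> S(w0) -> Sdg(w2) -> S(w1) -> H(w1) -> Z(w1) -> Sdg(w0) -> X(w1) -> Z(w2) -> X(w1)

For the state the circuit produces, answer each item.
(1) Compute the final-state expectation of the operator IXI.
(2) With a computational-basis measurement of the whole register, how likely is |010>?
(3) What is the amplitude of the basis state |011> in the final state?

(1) In the final state, IXI has expectation 1. Key observation: gates 4-5 undo each other exactly, leaving only the rest of the circuit to track.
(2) A full measurement returns |010> with probability 1/4.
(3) The amplitude on |011> is -I/2.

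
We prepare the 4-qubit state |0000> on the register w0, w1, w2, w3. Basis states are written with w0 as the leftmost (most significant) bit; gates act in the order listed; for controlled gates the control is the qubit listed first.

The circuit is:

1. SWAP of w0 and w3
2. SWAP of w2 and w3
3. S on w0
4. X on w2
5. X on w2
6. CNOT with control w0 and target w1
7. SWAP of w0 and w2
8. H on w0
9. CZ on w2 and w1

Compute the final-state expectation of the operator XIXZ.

In the final state, XIXZ has expectation 0. Key observation: the block from step 4 through step 5 cancels to the identity and can be dropped.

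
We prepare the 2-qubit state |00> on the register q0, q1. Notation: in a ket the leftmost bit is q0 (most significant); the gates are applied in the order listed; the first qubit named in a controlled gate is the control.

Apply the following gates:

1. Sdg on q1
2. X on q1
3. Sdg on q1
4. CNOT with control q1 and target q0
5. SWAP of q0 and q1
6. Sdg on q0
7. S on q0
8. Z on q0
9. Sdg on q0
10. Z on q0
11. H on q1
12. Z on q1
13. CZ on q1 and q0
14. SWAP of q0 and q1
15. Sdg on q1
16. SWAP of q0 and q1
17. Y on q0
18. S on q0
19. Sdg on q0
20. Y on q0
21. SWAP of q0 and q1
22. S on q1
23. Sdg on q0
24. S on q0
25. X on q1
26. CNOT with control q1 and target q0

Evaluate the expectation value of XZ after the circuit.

In the final state, XZ has expectation -1. Key observation: steps 15-22 multiply out to the identity, so the circuit reduces to the remaining gates.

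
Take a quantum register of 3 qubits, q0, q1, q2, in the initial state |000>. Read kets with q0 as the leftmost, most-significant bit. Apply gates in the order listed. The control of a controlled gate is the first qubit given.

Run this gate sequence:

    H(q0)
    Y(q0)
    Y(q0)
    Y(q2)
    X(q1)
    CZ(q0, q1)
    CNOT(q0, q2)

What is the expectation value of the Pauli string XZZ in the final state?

The expectation value of XZZ is 0.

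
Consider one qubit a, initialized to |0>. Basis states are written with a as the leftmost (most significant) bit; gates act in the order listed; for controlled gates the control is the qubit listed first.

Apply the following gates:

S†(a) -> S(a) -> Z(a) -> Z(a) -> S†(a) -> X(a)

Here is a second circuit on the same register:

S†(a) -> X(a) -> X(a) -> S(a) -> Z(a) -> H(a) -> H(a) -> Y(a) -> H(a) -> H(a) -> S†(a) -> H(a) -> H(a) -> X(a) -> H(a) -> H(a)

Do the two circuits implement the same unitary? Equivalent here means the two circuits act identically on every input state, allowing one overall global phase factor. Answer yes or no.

No: there is an input state on which the two circuits produce genuinely different outputs (not merely differing by a phase).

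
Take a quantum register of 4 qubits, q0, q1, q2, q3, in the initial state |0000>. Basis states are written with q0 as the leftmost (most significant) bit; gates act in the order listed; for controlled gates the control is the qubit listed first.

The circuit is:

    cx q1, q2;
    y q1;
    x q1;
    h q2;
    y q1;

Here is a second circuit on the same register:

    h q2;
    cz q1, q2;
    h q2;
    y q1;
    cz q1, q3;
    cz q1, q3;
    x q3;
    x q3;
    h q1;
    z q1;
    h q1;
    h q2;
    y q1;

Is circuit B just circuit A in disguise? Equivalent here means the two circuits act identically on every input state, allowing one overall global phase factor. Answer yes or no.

Yes — the two circuits implement the same unitary up to a global phase.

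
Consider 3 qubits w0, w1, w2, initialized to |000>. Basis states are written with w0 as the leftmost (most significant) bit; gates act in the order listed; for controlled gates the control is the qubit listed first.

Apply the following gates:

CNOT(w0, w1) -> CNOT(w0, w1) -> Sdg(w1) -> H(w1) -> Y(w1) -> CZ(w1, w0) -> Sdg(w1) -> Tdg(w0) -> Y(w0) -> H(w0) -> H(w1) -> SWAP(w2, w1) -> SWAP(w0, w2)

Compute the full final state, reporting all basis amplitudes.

The resulting statevector has amplitude sqrt(2)*(1 + I)/4 on |000>, sqrt(2)*(-1 - I)/4 on |001>, 0 on |010>, 0 on |011>, sqrt(2)*(1 - I)/4 on |100>, sqrt(2)*(-1 + I)/4 on |101>, 0 on |110>, 0 on |111>.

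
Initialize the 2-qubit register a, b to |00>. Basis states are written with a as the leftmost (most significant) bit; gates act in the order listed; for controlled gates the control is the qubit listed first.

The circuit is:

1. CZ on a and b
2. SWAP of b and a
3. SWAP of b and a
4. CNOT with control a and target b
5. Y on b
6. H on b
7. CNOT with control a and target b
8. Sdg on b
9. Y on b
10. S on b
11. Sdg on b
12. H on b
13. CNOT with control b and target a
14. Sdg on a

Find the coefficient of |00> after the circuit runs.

|00> carries amplitude -1/2 + I/2 in the final state. Key observation: the block from step 2 through step 3 cancels to the identity and can be dropped.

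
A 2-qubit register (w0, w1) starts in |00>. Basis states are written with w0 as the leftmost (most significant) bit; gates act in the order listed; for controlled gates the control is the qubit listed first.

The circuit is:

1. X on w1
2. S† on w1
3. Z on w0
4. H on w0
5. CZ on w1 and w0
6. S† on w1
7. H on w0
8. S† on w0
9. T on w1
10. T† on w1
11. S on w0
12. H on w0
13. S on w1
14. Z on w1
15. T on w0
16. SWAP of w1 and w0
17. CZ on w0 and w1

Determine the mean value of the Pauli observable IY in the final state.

The observable IY averages to sqrt(2)/2. Key observation: the block from step 6 through step 13 cancels to the identity and can be dropped.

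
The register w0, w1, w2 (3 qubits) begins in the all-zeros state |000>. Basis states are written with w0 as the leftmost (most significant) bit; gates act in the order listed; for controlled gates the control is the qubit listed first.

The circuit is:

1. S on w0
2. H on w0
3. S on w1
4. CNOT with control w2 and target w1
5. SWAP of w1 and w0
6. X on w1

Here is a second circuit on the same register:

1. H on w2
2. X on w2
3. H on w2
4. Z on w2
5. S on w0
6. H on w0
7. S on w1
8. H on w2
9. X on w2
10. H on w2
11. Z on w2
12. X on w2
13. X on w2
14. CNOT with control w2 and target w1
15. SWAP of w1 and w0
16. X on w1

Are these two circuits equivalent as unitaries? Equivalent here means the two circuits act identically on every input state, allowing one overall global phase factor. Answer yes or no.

Yes — the two circuits implement the same unitary up to a global phase.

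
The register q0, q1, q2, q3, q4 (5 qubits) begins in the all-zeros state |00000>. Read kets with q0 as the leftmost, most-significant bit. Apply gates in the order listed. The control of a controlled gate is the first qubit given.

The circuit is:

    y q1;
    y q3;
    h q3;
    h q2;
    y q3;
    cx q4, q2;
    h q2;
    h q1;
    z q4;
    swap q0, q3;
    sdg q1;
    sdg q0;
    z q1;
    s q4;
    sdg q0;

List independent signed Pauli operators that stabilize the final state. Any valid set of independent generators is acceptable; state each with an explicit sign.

The stabilizer group can be generated by -XIIII, -IYIII, +IIZII, +IIIZI, +IIIIZ, among other valid generating sets.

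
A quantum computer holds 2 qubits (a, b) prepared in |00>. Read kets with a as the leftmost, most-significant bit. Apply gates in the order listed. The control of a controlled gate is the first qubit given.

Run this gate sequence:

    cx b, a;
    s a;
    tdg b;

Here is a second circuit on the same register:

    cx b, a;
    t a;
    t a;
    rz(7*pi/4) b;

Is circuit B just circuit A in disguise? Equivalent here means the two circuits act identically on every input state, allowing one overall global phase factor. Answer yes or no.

Yes: on every input state the two circuits agree up to one overall phase factor.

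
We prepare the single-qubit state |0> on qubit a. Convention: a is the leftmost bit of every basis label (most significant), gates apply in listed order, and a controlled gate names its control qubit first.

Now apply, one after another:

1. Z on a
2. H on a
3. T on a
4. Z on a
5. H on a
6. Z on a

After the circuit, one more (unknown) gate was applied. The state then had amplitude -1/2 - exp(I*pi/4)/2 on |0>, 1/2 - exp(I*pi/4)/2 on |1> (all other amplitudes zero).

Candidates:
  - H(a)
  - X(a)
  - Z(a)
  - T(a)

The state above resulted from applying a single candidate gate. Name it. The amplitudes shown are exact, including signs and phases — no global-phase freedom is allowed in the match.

The unique candidate consistent with the amplitudes is X(a).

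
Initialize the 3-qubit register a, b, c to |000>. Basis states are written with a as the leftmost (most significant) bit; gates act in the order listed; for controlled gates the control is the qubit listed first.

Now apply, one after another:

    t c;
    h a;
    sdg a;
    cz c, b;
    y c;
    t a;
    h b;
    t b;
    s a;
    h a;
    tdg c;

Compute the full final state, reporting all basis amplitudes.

The resulting statevector has amplitude 0 on |000>, sqrt(2)*(exp(I*pi/4) + I)/4 on |001>, 0 on |010>, sqrt(2)*(exp(3*I*pi/4) + I)/4 on |011>, 0 on |100>, sqrt(2)*(-I + exp(I*pi/4))/4 on |101>, 0 on |110>, sqrt(2)*(-exp(3*I*pi/4) + I)/4 on |111>.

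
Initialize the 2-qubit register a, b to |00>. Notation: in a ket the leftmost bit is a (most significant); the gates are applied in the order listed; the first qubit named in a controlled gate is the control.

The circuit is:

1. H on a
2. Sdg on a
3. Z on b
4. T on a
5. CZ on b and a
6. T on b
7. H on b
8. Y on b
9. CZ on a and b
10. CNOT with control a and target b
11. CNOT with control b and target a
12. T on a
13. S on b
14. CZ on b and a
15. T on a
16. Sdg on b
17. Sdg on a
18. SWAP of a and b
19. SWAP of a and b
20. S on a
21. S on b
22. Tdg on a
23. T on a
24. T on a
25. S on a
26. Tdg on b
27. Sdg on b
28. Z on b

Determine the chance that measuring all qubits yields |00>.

The probability of measuring |00> is 1/4. Key observation: steps 15-22 multiply out to the identity, so the circuit reduces to the remaining gates.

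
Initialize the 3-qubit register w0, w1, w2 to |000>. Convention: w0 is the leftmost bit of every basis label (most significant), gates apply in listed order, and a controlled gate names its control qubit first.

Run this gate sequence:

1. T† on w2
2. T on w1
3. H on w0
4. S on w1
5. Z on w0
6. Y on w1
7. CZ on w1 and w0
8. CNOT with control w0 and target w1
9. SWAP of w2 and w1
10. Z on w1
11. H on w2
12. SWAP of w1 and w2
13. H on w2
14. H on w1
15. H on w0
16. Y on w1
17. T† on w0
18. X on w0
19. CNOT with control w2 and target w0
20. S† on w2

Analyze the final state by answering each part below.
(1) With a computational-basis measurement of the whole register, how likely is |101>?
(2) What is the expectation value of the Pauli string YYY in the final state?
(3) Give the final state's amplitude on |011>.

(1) The probability of measuring |101> is 1/8.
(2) The expectation value of YYY is 0.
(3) |011> carries amplitude sqrt(2)*I/4 in the final state.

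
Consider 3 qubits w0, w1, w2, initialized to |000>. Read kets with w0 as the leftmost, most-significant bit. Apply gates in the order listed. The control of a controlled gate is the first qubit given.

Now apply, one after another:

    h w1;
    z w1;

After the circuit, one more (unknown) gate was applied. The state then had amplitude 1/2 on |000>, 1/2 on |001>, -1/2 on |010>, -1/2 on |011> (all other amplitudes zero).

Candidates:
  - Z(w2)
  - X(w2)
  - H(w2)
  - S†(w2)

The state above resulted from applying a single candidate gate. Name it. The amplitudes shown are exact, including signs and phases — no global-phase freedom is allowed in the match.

The applied gate was H(w2).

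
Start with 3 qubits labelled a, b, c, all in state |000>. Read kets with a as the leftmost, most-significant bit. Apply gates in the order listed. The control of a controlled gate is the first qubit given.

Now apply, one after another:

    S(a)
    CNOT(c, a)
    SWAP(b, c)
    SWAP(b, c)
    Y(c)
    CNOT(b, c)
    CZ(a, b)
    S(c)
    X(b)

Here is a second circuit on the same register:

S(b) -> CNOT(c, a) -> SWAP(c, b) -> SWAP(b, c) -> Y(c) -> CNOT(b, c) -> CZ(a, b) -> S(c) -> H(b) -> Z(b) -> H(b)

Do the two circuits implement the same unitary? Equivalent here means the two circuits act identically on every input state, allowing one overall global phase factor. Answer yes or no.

No: there is an input state on which the two circuits produce genuinely different outputs (not merely differing by a phase).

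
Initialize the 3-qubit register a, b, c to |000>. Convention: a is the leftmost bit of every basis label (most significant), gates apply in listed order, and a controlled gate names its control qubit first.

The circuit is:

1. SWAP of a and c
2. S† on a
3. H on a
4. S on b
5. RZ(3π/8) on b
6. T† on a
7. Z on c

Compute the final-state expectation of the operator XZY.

The expectation value of XZY is 0.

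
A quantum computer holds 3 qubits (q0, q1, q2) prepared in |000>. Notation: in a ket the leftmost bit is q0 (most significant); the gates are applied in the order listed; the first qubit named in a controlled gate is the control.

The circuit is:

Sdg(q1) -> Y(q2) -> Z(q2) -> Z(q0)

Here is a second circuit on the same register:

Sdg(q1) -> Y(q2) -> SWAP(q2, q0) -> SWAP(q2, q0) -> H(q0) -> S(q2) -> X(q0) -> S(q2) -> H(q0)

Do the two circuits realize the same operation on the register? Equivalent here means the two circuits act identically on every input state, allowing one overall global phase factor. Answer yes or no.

Yes — the two circuits implement the same unitary up to a global phase.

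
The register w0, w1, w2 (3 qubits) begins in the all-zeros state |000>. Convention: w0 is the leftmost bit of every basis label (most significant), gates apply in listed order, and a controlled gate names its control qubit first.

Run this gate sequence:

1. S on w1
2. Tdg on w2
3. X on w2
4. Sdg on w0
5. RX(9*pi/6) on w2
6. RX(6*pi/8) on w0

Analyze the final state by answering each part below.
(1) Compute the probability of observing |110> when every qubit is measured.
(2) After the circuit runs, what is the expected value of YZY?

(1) A full measurement returns |110> with probability 0.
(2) The observable YZY averages to sqrt(2)/2.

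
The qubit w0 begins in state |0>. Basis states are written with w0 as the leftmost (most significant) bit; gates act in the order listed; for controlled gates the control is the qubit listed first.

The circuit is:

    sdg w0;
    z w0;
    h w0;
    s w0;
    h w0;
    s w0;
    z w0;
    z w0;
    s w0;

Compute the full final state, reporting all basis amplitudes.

The resulting statevector has amplitude 1/2 + I/2 on |0>, -1/2 + I/2 on |1>.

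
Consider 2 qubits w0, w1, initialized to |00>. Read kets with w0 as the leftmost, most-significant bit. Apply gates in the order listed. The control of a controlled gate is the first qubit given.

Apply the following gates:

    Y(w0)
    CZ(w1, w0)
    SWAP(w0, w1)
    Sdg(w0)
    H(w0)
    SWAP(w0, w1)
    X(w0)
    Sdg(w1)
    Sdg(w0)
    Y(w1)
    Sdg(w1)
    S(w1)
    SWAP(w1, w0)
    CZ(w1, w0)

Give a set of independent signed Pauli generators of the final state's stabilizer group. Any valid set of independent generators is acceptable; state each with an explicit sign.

The stabilizer group can be generated by -YI, +IZ, among other valid generating sets.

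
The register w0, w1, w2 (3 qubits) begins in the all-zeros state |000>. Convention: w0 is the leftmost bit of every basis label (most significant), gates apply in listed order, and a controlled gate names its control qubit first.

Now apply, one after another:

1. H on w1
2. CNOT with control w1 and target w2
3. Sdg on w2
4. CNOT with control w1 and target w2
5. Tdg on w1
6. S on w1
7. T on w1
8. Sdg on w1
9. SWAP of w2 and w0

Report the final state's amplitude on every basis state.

The final amplitudes are sqrt(2)/2 on |000>, -sqrt(2)*I/2 on |010>, and 0 on every other basis state.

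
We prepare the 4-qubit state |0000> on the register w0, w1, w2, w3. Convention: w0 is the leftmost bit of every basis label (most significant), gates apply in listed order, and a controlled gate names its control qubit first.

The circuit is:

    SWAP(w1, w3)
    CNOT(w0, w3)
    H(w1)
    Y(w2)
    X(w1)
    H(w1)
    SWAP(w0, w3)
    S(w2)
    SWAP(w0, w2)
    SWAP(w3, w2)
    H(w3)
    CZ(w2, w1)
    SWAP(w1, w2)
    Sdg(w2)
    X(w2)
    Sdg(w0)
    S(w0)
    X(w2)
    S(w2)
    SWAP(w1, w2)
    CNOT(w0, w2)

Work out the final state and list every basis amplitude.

After the circuit, the state carries amplitude -sqrt(2)/2 on |1010>, -sqrt(2)/2 on |1011>, and 0 on every other basis state.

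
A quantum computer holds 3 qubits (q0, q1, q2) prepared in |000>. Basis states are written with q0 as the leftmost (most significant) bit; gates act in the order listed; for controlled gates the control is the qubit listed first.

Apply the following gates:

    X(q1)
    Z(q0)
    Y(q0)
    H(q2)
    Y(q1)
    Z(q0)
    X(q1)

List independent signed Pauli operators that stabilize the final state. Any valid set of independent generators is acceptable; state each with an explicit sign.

The stabilizer group can be generated by +IIX, -ZII, -IZI, among other valid generating sets.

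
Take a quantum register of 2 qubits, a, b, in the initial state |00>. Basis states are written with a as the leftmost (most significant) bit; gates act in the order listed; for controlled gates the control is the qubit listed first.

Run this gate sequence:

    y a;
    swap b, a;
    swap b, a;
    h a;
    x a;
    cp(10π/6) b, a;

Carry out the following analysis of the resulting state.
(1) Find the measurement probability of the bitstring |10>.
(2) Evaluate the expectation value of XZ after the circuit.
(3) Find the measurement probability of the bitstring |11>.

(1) A full measurement returns |10> with probability 1/2. Key observation: steps 2-3 multiply out to the identity, so the circuit reduces to the remaining gates.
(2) The observable XZ averages to -1.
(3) Outcome |11> occurs with probability 0.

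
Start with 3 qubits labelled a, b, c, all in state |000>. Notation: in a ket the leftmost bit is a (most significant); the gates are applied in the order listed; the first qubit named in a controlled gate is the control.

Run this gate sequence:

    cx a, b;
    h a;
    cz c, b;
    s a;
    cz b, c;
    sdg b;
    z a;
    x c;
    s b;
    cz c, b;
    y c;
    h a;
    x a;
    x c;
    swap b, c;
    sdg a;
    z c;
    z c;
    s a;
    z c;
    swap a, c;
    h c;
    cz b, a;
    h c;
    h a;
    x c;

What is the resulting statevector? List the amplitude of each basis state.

The resulting statevector has amplitude 0 on |000>, 0 on |001>, sqrt(2)*(-1 - I)/4 on |010>, sqrt(2)*(1 - I)/4 on |011>, 0 on |100>, 0 on |101>, sqrt(2)*(-1 - I)/4 on |110>, sqrt(2)*(1 - I)/4 on |111>.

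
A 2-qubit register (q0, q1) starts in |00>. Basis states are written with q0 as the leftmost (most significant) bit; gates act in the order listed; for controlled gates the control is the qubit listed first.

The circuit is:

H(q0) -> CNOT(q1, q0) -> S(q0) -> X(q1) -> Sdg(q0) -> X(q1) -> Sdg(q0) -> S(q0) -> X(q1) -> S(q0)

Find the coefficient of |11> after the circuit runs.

|11> carries amplitude sqrt(2)*I/2 in the final state. Key observation: steps 5-10 multiply out to the identity, so the circuit reduces to the remaining gates.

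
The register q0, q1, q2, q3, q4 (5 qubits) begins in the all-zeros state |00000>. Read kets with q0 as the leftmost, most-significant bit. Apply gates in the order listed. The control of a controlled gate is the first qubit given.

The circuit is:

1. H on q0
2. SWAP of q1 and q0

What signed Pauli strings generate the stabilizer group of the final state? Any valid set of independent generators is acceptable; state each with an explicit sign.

One valid set of independent stabilizer generators is +IXIII, +ZIIII, +IIZII, +IIIZI, +IIIIZ (any independent generating set of the same group is equally correct).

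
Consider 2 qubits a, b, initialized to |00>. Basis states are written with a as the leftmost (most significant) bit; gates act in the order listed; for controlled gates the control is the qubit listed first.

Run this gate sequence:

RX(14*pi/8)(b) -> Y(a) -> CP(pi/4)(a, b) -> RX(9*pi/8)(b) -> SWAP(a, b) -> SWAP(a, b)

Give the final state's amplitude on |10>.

|10> carries amplitude -I*sqrt(1/2 - sqrt(2)/4)*exp(I*pi/4)*sin(7*pi/16) + I*sqrt(sqrt(2)/4 + 1/2)*cos(7*pi/16) in the final state. Key observation: steps 5-6 multiply out to the identity, so the circuit reduces to the remaining gates.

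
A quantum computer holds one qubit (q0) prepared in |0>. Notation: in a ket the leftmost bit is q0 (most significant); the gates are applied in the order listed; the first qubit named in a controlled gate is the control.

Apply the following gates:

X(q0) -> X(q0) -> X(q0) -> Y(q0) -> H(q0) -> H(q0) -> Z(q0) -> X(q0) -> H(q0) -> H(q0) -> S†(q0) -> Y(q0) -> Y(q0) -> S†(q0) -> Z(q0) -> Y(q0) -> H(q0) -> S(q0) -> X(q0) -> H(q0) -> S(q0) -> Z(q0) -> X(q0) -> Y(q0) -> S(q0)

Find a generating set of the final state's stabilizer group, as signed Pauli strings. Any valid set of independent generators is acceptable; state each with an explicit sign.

The final state is stabilized by the group generated by -Y; other independent generating sets are equally valid. Key observation: the block from step 5 through step 6 cancels to the identity and can be dropped.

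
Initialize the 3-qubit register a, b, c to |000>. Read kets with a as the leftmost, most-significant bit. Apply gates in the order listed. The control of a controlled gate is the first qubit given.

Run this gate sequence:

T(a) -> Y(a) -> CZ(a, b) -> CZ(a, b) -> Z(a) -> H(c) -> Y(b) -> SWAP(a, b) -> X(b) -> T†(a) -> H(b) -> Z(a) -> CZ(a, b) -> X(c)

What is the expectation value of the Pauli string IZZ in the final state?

The expectation value of IZZ is 0. Key observation: steps 3-4 multiply out to the identity, so the circuit reduces to the remaining gates.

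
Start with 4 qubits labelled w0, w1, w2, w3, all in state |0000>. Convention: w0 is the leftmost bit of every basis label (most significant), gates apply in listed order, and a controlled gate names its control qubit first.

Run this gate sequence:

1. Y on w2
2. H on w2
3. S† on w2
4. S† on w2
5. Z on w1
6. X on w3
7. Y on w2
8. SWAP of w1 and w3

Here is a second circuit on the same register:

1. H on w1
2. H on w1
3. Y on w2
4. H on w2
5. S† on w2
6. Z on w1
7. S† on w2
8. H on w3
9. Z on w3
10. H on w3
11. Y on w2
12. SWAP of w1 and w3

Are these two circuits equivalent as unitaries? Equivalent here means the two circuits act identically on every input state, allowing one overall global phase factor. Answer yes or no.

Yes — the two circuits implement the same unitary up to a global phase.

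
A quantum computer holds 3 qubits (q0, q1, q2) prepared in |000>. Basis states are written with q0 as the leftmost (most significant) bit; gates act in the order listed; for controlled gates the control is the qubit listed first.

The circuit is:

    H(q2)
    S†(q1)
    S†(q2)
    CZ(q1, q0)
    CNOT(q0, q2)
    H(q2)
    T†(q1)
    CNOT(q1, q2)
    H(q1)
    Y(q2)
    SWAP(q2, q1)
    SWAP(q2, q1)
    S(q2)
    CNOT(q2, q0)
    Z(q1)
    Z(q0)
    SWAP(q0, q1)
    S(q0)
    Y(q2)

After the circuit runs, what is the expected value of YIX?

The observable YIX averages to 0.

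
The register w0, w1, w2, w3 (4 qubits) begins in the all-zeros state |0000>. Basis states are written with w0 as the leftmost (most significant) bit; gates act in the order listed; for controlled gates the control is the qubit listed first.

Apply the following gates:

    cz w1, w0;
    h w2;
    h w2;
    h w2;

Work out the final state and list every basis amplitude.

The resulting statevector has amplitude sqrt(2)/2 on |0000>, sqrt(2)/2 on |0010>, and 0 on every other basis state. Key observation: gates 2-3 undo each other exactly, leaving only the rest of the circuit to track.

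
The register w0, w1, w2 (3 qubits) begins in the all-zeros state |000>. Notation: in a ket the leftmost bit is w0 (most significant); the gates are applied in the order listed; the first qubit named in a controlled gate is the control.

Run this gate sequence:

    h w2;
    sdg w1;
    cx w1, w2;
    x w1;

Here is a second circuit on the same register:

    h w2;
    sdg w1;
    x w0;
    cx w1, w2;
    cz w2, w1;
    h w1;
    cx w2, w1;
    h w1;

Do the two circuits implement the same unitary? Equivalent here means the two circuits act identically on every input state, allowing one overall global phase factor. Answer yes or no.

No, they are not equivalent — no single phase factor reconciles the two unitaries.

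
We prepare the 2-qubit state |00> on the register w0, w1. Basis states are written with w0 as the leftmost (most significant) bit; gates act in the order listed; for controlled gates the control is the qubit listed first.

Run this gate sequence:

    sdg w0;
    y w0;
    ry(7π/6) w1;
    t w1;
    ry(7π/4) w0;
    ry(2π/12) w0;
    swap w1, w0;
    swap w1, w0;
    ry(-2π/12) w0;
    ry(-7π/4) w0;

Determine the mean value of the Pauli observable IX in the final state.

The expectation value of IX is -sqrt(2)/4. Key observation: gates 5-10 undo each other exactly, leaving only the rest of the circuit to track.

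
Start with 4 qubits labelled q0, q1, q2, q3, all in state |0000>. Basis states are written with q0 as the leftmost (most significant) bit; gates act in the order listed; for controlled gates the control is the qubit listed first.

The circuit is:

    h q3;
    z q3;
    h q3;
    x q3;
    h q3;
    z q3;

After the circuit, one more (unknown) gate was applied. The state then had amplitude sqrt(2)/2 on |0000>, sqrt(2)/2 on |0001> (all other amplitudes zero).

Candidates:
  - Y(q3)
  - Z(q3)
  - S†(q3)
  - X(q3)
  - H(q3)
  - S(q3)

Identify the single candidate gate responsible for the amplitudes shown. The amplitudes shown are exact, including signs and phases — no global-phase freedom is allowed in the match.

The unique candidate consistent with the amplitudes is Z(q3). Key observation: the block from step 3 through step 6 cancels to the identity and can be dropped.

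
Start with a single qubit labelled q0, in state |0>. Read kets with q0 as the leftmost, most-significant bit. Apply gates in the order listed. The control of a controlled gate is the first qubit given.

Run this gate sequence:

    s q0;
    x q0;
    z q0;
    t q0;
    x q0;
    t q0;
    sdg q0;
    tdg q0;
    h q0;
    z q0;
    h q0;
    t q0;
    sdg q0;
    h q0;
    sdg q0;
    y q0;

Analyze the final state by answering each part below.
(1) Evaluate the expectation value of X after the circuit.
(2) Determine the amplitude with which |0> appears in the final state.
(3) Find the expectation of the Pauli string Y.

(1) The observable X averages to 0.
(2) The amplitude on |0> is -sqrt(2)/2.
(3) The expectation value of Y is 1.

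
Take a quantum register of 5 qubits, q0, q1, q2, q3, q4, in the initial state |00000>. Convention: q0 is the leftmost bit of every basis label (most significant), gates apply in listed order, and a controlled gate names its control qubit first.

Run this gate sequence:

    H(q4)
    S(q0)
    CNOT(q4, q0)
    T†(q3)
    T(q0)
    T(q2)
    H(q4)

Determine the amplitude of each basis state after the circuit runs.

The resulting statevector has amplitude 1/2 on |00000>, 1/2 on |00001>, exp(I*pi/4)/2 on |10000>, -exp(I*pi/4)/2 on |10001>, and 0 on every other basis state.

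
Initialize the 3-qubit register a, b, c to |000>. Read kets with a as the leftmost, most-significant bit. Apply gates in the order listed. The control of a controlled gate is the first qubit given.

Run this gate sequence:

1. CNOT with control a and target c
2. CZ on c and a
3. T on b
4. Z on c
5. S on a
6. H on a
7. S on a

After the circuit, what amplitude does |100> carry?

The amplitude on |100> is sqrt(2)*I/2.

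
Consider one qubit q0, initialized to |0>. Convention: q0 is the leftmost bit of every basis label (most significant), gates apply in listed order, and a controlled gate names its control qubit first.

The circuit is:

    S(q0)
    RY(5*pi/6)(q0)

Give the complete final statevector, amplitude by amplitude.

After the circuit, the state carries amplitude -sqrt(2)/4 + sqrt(6)/4 on |0>, sqrt(2)/4 + sqrt(6)/4 on |1>.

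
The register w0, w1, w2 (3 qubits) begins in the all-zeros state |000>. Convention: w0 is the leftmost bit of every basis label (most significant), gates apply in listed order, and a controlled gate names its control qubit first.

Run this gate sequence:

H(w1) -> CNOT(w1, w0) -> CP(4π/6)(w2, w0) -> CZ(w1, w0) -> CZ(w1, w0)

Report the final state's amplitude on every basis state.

After the circuit, the state carries amplitude sqrt(2)/2 on |000>, sqrt(2)/2 on |110>, and 0 on every other basis state.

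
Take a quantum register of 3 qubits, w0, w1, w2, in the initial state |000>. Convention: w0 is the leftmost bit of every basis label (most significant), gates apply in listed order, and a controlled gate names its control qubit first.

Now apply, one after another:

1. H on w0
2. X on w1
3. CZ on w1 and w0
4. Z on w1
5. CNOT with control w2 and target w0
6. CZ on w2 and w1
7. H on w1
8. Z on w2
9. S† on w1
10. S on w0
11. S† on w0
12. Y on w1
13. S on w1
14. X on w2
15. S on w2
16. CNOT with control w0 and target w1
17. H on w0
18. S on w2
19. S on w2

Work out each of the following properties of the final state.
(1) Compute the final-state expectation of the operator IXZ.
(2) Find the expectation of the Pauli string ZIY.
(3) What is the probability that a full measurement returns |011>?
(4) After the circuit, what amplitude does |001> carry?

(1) In the final state, IXZ has expectation 1.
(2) The expectation value of ZIY is 0.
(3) Outcome |011> occurs with probability 1/2.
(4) The final state's coefficient on |001> equals sqrt(2)*I/2.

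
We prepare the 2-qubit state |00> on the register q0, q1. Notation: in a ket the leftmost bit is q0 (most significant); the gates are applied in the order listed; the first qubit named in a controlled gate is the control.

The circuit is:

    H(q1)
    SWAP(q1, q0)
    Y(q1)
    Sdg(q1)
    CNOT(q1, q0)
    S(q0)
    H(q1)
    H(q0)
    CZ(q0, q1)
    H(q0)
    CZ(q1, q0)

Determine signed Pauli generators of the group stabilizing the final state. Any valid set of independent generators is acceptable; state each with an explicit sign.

One valid set of independent stabilizer generators is +YI, -IY (any independent generating set of the same group is equally correct).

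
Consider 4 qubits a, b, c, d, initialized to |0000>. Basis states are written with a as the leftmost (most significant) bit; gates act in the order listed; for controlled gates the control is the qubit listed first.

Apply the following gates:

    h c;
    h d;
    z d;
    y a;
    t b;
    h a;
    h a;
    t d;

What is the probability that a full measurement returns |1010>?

Outcome |1010> occurs with probability 1/4.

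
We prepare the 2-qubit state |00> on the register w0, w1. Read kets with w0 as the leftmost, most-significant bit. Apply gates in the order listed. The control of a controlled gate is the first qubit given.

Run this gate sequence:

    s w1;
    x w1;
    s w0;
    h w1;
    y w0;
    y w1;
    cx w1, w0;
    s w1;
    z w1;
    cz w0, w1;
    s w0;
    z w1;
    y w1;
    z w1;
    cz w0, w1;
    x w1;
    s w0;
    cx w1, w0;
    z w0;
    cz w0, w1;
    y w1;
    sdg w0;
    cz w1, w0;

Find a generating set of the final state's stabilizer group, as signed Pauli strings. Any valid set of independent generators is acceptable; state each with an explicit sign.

One valid set of independent stabilizer generators is +IY, -ZI (any independent generating set of the same group is equally correct).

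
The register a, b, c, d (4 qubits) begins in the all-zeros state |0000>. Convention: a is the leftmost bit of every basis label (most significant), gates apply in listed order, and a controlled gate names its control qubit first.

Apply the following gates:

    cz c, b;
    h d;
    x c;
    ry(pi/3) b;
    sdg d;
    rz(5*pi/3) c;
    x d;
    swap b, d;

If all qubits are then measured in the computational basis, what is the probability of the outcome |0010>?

A full measurement returns |0010> with probability 3/8.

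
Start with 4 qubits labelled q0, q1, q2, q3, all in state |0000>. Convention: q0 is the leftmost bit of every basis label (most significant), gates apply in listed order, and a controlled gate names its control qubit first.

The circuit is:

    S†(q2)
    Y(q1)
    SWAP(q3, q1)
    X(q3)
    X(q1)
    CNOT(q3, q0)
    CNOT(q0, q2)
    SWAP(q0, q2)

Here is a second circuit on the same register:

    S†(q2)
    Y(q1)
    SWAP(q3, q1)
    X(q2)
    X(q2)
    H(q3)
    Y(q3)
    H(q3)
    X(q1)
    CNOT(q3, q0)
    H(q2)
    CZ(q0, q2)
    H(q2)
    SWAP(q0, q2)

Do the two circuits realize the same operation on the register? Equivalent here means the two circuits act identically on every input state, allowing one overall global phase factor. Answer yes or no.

No: there is an input state on which the two circuits produce genuinely different outputs (not merely differing by a phase).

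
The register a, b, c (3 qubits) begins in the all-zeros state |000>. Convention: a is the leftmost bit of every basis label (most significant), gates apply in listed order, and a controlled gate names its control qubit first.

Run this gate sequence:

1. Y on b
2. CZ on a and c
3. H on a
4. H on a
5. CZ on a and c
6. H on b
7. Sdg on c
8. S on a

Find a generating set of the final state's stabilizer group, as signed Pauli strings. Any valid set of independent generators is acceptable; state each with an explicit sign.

One valid set of independent stabilizer generators is -IXI, +ZII, +IIZ (any independent generating set of the same group is equally correct).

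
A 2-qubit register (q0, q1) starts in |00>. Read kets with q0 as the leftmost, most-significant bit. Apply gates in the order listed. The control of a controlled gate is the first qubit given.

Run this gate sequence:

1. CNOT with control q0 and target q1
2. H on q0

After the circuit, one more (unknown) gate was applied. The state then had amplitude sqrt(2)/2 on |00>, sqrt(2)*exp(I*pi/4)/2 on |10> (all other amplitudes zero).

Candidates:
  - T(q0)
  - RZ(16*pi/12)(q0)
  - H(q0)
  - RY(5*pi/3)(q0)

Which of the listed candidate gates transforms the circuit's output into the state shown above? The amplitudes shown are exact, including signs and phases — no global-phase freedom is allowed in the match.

It was T(q0) that produced the state shown.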